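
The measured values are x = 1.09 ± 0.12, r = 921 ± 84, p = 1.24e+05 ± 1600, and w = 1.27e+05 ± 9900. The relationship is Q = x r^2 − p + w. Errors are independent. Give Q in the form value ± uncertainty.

(9.28 ± 1.97) × 10^5

Let h = x·r^2 = 9.25e+05. δh/h = √((1·δx/x)² + (2·δr/r)²) = √(0.0121 + 0.0333) = 0.213, so δh = 1.97e+05.
Q = h − p + w: δQ = √(δh² + δp² + δw²) = √(3.88e+10 + 2.56e+06 + 9.8e+07) = 1.97e+05
Q = 9.28e+05.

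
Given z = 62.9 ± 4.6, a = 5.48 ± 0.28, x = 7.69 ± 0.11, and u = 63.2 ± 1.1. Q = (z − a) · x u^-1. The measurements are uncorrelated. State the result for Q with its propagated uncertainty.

Let w = z − a = 57.4. δw = √(δz² + δa²) = √(21.2 + 0.0784) = 4.61, so δw/w = 0.0803.
Q is then a monomial in w, x, u:
δQ/Q = √((δw/w)² + (1·δx/x)² + (-1·δu/u)²) = √(0.00644 + 0.000205 + 0.000303) = 0.0834
Q = 6.99, so δQ = 0.0834 × 6.99 = 0.582.

6.99 ± 0.582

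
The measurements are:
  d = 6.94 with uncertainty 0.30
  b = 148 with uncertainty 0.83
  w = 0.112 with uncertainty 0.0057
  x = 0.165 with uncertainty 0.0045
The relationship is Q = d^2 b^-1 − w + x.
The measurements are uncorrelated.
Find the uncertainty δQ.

0.0291

Let p = d^2·b^-1 = 0.325. δp/p = √((2·δd/d)² + (-1·δb/b)²) = √(0.00747 + 3.15e-05) = 0.0866, so δp = 0.0282.
Q = p − w + x: δQ = √(δp² + δw² + δx²) = √(0.000795 + 3.25e-05 + 2.02e-05) = 0.0291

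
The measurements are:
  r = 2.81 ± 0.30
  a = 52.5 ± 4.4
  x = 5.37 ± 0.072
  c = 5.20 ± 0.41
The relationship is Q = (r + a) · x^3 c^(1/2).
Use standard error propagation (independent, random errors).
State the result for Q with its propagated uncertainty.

19500 ± 1910

Let u = r + a = 55.3. δu = √(δr² + δa²) = √(0.0900 + 19.4) = 4.41, so δu/u = 0.0797.
Q is then a monomial in u, x, c:
δQ/Q = √((δu/u)² + (3·δx/x)² + (½·δc/c)²) = √(0.00636 + 0.00162 + 0.00155) = 0.0976
Q = 19500, so δQ = 0.0976 × 19500 = 1910.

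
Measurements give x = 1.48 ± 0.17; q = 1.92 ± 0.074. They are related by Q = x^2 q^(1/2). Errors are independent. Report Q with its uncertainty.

3.04 ± 0.700

Products/powers → add relative errors in quadrature, weighted by exponent:
  (2·δx/x)² = (2×0.115)² = 0.0528;  (½·δq/q)² = (0.5×0.0385)² = 0.000371
δQ/Q = √(0.0531) = 0.231
Q = 3.04, so δQ = 0.231 × 3.04 = 0.700.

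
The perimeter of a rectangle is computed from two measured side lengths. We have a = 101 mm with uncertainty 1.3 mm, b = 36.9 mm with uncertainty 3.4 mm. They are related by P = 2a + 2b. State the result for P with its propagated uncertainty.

276 ± 7.28 mm

Each term contributes (cᵢ δxᵢ)² to (δP)²:
  (2·δa)² = 6.76;  (2·δb)² = 46.2
δP = √(53.0) = 7.28 mm
P = 276 mm.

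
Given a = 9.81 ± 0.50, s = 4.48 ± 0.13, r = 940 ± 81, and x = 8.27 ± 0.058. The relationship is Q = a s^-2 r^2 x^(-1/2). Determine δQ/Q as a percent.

18.9%

Each factor contributes (exponent × relative error)² to (δQ/Q)²:
  (1·δa/a)² = (1×0.0510)² = 0.00260;  (-2·δs/s)² = (-2×0.0290)² = 0.00337;  (2·δr/r)² = (2×0.0862)² = 0.0297;  (−½·δx/x)² = (-0.5×0.00701)² = 1.23e-05
δQ/Q = √(0.0357) = 0.189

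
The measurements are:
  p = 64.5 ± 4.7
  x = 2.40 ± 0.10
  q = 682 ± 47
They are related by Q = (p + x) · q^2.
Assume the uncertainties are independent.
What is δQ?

4.81e+06

Let u = p + x = 66.9. δu = √(δp² + δx²) = √(22.1 + 0.0100) = 4.70, so δu/u = 0.0703.
Q is then a monomial in u, q:
δQ/Q = √((δu/u)² + (2·δq/q)²) = √(0.00494 + 0.0190) = 0.155
Q = 3.11e+07, so δQ = 0.155 × 3.11e+07 = 4.81e+06.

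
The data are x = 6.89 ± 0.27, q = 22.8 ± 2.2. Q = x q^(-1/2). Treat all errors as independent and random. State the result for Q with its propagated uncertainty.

Q is a product of powers, so relative uncertainties combine in quadrature:
  (1·δx/x)² = (1×0.0392)² = 0.00154;  (−½·δq/q)² = (-0.5×0.0965)² = 0.00233
δQ/Q = √(0.00386) = 0.0622
Q = 1.44, so δQ = 0.0622 × 1.44 = 0.0897.

1.44 ± 0.0897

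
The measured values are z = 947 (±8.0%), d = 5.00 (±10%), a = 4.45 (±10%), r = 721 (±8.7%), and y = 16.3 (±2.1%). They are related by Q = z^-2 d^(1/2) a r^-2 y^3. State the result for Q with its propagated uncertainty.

Products/powers → add relative errors in quadrature, weighted by exponent:
  (-2·δz/z)² = (-2×0.0800)² = 0.0256;  (½·δd/d)² = (0.5×0.100)² = 0.00250;  (1·δa/a)² = (1×0.100)² = 0.0100;  (-2·δr/r)² = (-2×0.0870)² = 0.0303;  (3·δy/y)² = (3×0.0210)² = 0.00397
δQ/Q = √(0.0723) = 0.269
Q = 9.24e-08, so δQ = 0.269 × 9.24e-08 = 2.49e-08.

(9.24 ± 2.49) × 10^-8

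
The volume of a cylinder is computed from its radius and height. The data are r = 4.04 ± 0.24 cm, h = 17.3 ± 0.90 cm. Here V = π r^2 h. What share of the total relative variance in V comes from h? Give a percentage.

(δV/V)² = (2·δr/r)² + (1·δh/h)²
  r term: (2×0.0594)² = 0.0141
  h term: (1×0.0520)² = 0.00271
Total = 0.0168. Share from h = 0.00271/0.0168 = 0.161.

16.1%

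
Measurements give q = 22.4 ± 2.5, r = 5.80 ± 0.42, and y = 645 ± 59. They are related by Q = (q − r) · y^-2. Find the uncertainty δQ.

Let u = q − r = 16.6. δu = √(δq² + δr²) = √(6.25 + 0.176) = 2.54, so δu/u = 0.153.
Q is then a monomial in u, y:
δQ/Q = √((δu/u)² + (-2·δy/y)²) = √(0.0233 + 0.0335) = 0.238
Q = 3.99e-05, so δQ = 0.238 × 3.99e-05 = 9.51e-06.

9.51e-06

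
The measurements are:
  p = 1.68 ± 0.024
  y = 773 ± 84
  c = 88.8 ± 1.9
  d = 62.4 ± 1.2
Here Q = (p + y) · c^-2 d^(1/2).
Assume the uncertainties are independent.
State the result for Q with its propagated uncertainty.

Let u = p + y = 775. δu = √(δp² + δy²) = √(0.000576 + 7060) = 84.0, so δu/u = 0.108.
Q is then a monomial in u, c, d:
δQ/Q = √((δu/u)² + (-2·δc/c)² + (½·δd/d)²) = √(0.0118 + 0.00183 + 9.25e-05) = 0.117
Q = 0.776, so δQ = 0.117 × 0.776 = 0.0908.

0.776 ± 0.0908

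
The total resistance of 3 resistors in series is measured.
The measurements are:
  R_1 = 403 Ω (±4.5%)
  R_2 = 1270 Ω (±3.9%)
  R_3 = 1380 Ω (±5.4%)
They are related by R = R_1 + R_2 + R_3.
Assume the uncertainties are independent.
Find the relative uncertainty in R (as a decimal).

Sums and differences: (δR)² = Σ (cᵢ δxᵢ)².
  (δR_1)² = 329;  (δR_2)² = 2450;  (δR_3)² = 5550
δR = √(8340) = 91.3 Ω
R = 3050 Ω, so δR/R = 91.3/3050 = 0.0299.

0.0299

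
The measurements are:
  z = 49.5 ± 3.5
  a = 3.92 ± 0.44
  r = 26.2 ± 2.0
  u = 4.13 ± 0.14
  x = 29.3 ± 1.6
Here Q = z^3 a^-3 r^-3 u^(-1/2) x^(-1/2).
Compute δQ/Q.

Products/powers → add relative errors in quadrature, weighted by exponent:
  (3·δz/z)² = (3×0.0707)² = 0.0450;  (-3·δa/a)² = (-3×0.112)² = 0.113;  (-3·δr/r)² = (-3×0.0763)² = 0.0524;  (−½·δu/u)² = (-0.5×0.0339)² = 0.000287;  (−½·δx/x)² = (-0.5×0.0546)² = 0.000745
δQ/Q = √(0.212) = 0.460

0.460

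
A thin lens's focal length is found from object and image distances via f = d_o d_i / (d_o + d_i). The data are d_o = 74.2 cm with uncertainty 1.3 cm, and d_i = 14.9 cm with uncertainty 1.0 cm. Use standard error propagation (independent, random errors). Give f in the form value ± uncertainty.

∂f/∂d_o = (d_i/(d_o+d_i))² = 0.0280;  ∂f/∂d_i = (d_o/(d_o+d_i))² = 0.694
δf = √((∂f/∂d_o · δd_o)² + (∂f/∂d_i · δd_i)²) = √(0.00132 + 0.481) = 0.694 cm
f = 12.4 cm.

12.4 ± 0.694 cm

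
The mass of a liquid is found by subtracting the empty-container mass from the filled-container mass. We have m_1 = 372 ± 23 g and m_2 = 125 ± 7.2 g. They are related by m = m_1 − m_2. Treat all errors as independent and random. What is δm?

24.1 g

For a sum/difference, combine absolute errors in quadrature:
  (δm_1)² = 529;  (δm_2)² = 51.8
δm = √(581) = 24.1 g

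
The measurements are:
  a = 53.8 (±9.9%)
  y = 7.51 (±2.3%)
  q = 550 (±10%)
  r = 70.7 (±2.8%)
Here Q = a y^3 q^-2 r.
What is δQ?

1.25

For a monomial Q ∝ a, y^3, q^-2, r, fractional errors add in quadrature:
  (1·δa/a)² = (1×0.0990)² = 0.00980;  (3·δy/y)² = (3×0.0230)² = 0.00476;  (-2·δq/q)² = (-2×0.100)² = 0.0400;  (1·δr/r)² = (1×0.0280)² = 0.000784
δQ/Q = √(0.0553) = 0.235
Q = 5.33, so δQ = 0.235 × 5.33 = 1.25.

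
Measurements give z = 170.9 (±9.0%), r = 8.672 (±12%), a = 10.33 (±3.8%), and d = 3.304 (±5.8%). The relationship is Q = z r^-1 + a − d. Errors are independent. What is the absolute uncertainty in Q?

2.99

Let p = z·r^-1 = 19.71. δp/p = √((1·δz/z)² + (-1·δr/r)²) = √(0.00810 + 0.0144) = 0.150, so δp = 2.96.
Q = p + a − d: δQ = √(δp² + δa² + δd²) = √(8.74 + 0.154 + 0.0367) = 2.99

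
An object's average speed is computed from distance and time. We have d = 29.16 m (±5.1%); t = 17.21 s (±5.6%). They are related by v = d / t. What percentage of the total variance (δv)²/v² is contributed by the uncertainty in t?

54.7%

(δv/v)² = (1·δd/d)² + (-1·δt/t)²
  d term: (1×0.0510)² = 0.00260
  t term: (-1×0.0560)² = 0.00314
Total = 0.00574. Share from t = 0.00314/0.00574 = 0.547.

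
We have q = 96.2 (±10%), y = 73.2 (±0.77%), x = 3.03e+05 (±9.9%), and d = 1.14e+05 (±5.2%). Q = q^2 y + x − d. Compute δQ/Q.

0.160

Let p = q^2·y = 6.77e+05. δp/p = √((2·δq/q)² + (1·δy/y)²) = √(0.0400 + 5.93e-05) = 0.200, so δp = 1.36e+05.
Q = p + x − d: δQ = √(δp² + δx² + δd²) = √(1.84e+10 + 9e+08 + 3.51e+07) = 1.39e+05
Q = 8.66e+05, so δQ/Q = 1.39e+05/8.66e+05 = 0.160.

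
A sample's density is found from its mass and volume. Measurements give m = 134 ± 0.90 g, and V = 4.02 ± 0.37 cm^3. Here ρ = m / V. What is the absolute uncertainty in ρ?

3.08 g/cm^3

Products/powers → add relative errors in quadrature, weighted by exponent:
  (1·δm/m)² = (1×0.00672)² = 4.51e-05;  (-1·δV/V)² = (-1×0.0920)² = 0.00847
δρ/ρ = √(0.00852) = 0.0923
ρ = 33.3 g/cm^3, so δρ = 0.0923 × 33.3 = 3.08 g/cm^3.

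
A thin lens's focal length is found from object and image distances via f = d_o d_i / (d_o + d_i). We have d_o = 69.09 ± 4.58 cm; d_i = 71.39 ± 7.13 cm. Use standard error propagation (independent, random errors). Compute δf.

∂f/∂d_o = (d_i/(d_o+d_i))² = 0.258;  ∂f/∂d_i = (d_o/(d_o+d_i))² = 0.242
δf = √((∂f/∂d_o · δd_o)² + (∂f/∂d_i · δd_i)²) = √(1.40 + 2.97) = 2.09 cm

2.09 cm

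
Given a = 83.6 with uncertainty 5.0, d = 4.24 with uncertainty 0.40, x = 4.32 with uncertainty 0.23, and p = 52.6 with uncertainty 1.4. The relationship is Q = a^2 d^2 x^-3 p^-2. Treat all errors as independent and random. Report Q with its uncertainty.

0.563 ± 0.158

Q is a product of powers, so relative uncertainties combine in quadrature:
  (2·δa/a)² = (2×0.0598)² = 0.0143;  (2·δd/d)² = (2×0.0943)² = 0.0356;  (-3·δx/x)² = (-3×0.0532)² = 0.0255;  (-2·δp/p)² = (-2×0.0266)² = 0.00283
δQ/Q = √(0.0783) = 0.280
Q = 0.563, so δQ = 0.280 × 0.563 = 0.158.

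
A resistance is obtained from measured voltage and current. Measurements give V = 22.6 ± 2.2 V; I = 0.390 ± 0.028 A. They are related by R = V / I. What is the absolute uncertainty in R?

7.01 Ω

Relative error in a monomial: (δR/R)² = Σ (nᵢ · δxᵢ/xᵢ)².
  (1·δV/V)² = (1×0.0973)² = 0.00948;  (-1·δI/I)² = (-1×0.0718)² = 0.00515
δR/R = √(0.0146) = 0.121
R = 57.9 Ω, so δR = 0.121 × 57.9 = 7.01 Ω.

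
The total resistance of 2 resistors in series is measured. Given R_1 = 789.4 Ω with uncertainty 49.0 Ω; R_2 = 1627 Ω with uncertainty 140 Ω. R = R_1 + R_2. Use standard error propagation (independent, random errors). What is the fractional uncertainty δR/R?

Sums and differences: (δR)² = Σ (cᵢ δxᵢ)².
  (δR_1)² = 2400;  (δR_2)² = 19600
δR = √(22000) = 148 Ω
R = 2416 Ω, so δR/R = 148/2416 = 0.0614.

0.0614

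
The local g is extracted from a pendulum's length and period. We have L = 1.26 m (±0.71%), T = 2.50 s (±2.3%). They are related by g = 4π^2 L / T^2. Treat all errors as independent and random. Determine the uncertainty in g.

0.370 m/s^2

Products/powers → add relative errors in quadrature, weighted by exponent:
  (1·δL/L)² = (1×0.00710)² = 5.04e-05;  (-2·δT/T)² = (-2×0.0230)² = 0.00212
δg/g = √(0.00217) = 0.0465
g = 7.96 m/s^2, so δg = 0.0465 × 7.96 = 0.370 m/s^2.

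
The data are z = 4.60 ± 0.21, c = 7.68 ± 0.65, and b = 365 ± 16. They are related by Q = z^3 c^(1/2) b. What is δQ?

Each factor contributes (exponent × relative error)² to (δQ/Q)²:
  (3·δz/z)² = (3×0.0457)² = 0.0188;  (½·δc/c)² = (0.5×0.0846)² = 0.00179;  (1·δb/b)² = (1×0.0438)² = 0.00192
δQ/Q = √(0.0225) = 0.150
Q = 98500, so δQ = 0.150 × 98500 = 14800.

14800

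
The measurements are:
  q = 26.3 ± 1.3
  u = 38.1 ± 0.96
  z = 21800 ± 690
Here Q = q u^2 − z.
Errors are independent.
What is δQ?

2780

Let p = q·u^2 = 38200. δp/p = √((1·δq/q)² + (2·δu/u)²) = √(0.00244 + 0.00254) = 0.0706, so δp = 2690.
Q = p − z: δQ = √(δp² + δz²) = √(7.26e+06 + 4.76e+05) = 2780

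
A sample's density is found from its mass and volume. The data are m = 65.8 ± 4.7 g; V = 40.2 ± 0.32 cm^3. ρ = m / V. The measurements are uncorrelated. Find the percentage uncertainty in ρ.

For a monomial ρ ∝ m, V^-1, fractional errors add in quadrature:
  (1·δm/m)² = (1×0.0714)² = 0.00510;  (-1·δV/V)² = (-1×0.00796)² = 6.34e-05
δρ/ρ = √(0.00517) = 0.0719

7.19%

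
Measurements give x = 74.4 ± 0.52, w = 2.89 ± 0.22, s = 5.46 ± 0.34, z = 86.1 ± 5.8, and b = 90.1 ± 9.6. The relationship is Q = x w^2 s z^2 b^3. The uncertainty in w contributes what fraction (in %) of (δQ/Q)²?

15.7%

(δQ/Q)² = (1·δx/x)² + (2·δw/w)² + (1·δs/s)² + (2·δz/z)² + (3·δb/b)²
  x term: (1×0.00699)² = 4.88e-05
  w term: (2×0.0761)² = 0.0232
  s term: (1×0.0623)² = 0.00388
  z term: (2×0.0674)² = 0.0182
  b term: (3×0.107)² = 0.102
Total = 0.147. Share from w = 0.0232/0.147 = 0.157.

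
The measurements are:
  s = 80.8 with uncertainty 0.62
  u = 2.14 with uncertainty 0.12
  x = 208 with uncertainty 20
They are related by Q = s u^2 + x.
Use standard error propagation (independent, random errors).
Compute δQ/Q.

0.0798

Let p = s·u^2 = 370. δp/p = √((1·δs/s)² + (2·δu/u)²) = √(5.89e-05 + 0.0126) = 0.112, so δp = 41.6.
Q = p + x: δQ = √(δp² + δx²) = √(1730 + 400) = 46.2
Q = 578, so δQ/Q = 46.2/578 = 0.0798.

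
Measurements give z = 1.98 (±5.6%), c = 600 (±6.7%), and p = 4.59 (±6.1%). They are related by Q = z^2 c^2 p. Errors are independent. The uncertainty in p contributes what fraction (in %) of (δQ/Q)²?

(δQ/Q)² = (2·δz/z)² + (2·δc/c)² + (1·δp/p)²
  z term: (2×0.0560)² = 0.0125
  c term: (2×0.0670)² = 0.0180
  p term: (1×0.0610)² = 0.00372
Total = 0.0342. Share from p = 0.00372/0.0342 = 0.109.

10.9%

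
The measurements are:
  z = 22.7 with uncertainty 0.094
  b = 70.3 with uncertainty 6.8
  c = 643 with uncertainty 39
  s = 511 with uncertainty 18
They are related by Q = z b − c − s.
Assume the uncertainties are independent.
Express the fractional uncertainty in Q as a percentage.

36.3%

Let p = z·b = 1600. δp/p = √((1·δz/z)² + (1·δb/b)²) = √(1.71e-05 + 0.00936) = 0.0968, so δp = 155.
Q = p − c − s: δQ = √(δp² + δc² + δs²) = √(23900 + 1520 + 324) = 160
Q = 442, so δQ/Q = 160/442 = 0.363.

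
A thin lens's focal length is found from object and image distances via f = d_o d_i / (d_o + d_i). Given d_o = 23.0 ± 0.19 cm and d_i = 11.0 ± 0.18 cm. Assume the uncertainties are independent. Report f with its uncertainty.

∂f/∂d_o = (d_i/(d_o+d_i))² = 0.105;  ∂f/∂d_i = (d_o/(d_o+d_i))² = 0.458
δf = √((∂f/∂d_o · δd_o)² + (∂f/∂d_i · δd_i)²) = √(0.000396 + 0.00678) = 0.0847 cm
f = 7.44 cm.

7.44 ± 0.0847 cm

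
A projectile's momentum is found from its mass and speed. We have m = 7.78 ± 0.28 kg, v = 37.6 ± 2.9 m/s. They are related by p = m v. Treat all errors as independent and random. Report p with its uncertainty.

293 ± 24.9 kg·m/s

For a monomial p ∝ m, v, fractional errors add in quadrature:
  (1·δm/m)² = (1×0.0360)² = 0.00130;  (1·δv/v)² = (1×0.0771)² = 0.00595
δp/p = √(0.00724) = 0.0851
p = 293 kg·m/s, so δp = 0.0851 × 293 = 24.9 kg·m/s.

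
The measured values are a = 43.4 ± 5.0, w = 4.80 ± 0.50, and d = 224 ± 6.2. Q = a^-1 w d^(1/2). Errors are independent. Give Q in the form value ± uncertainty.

Each factor contributes (exponent × relative error)² to (δQ/Q)²:
  (-1·δa/a)² = (-1×0.115)² = 0.0133;  (1·δw/w)² = (1×0.104)² = 0.0109;  (½·δd/d)² = (0.5×0.0277)² = 0.000192
δQ/Q = √(0.0243) = 0.156
Q = 1.66, so δQ = 0.156 × 1.66 = 0.258.

1.66 ± 0.258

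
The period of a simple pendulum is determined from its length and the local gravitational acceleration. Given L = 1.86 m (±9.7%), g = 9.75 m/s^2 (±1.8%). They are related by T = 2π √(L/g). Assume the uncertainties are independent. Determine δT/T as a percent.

4.93%

Products/powers → add relative errors in quadrature, weighted by exponent:
  (½·δL/L)² = (0.5×0.0970)² = 0.00235;  (−½·δg/g)² = (-0.5×0.0180)² = 8.1e-05
δT/T = √(0.00243) = 0.0493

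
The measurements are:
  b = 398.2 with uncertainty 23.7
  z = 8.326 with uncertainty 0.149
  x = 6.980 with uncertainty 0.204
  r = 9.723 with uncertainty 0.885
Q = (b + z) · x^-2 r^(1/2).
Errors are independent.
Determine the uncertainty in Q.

2.45

Let u = b + z = 406.5. δu = √(δb² + δz²) = √(562 + 0.0222) = 23.7, so δu/u = 0.0583.
Q is then a monomial in u, x, r:
δQ/Q = √((δu/u)² + (-2·δx/x)² + (½·δr/r)²) = √(0.00340 + 0.00342 + 0.00207) = 0.0943
Q = 26.02, so δQ = 0.0943 × 26.02 = 2.45.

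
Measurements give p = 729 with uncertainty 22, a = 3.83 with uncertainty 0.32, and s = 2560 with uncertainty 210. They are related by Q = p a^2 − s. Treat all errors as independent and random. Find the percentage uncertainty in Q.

Let w = p·a^2 = 10700. δw/w = √((1·δp/p)² + (2·δa/a)²) = √(0.000911 + 0.0279) = 0.170, so δw = 1820.
Q = w − s: δQ = √(δw² + δs²) = √(3.3e+06 + 44100) = 1830
Q = 8130, so δQ/Q = 1830/8130 = 0.225.

22.5%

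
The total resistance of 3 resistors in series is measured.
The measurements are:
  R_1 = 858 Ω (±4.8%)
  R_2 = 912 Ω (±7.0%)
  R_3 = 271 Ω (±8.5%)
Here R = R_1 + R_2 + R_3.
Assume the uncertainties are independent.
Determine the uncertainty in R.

Each term contributes (cᵢ δxᵢ)² to (δR)²:
  (δR_1)² = 1700;  (δR_2)² = 4080;  (δR_3)² = 531
δR = √(6300) = 79.4 Ω

79.4 Ω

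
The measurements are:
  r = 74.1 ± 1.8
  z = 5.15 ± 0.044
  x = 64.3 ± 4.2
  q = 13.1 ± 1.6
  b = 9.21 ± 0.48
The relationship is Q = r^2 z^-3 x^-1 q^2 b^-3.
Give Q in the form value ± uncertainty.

0.137 ± 0.0415

Since Q is a product/quotient, work with relative uncertainties:
  (2·δr/r)² = (2×0.0243)² = 0.00236;  (-3·δz/z)² = (-3×0.00854)² = 0.000657;  (-1·δx/x)² = (-1×0.0653)² = 0.00427;  (2·δq/q)² = (2×0.122)² = 0.0597;  (-3·δb/b)² = (-3×0.0521)² = 0.0244
δQ/Q = √(0.0914) = 0.302
Q = 0.137, so δQ = 0.302 × 0.137 = 0.0415.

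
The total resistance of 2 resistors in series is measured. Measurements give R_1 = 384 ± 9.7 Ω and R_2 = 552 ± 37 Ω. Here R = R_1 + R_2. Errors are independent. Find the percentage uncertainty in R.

4.09%

R is a linear combination, so absolute uncertainties add in quadrature:
  (δR_1)² = 94.1;  (δR_2)² = 1370
δR = √(1460) = 38.3 Ω
R = 936 Ω, so δR/R = 38.3/936 = 0.0409.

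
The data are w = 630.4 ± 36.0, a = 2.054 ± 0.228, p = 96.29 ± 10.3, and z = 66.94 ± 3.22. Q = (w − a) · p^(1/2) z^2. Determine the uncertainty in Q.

3.43e+06

Let u = w − a = 628.3. δu = √(δw² + δa²) = √(1300 + 0.0520) = 36.0, so δu/u = 0.0573.
Q is then a monomial in u, p, z:
δQ/Q = √((δu/u)² + (½·δp/p)² + (2·δz/z)²) = √(0.00328 + 0.00286 + 0.00926) = 0.124
Q = 2.763e+07, so δQ = 0.124 × 2.763e+07 = 3.43e+06.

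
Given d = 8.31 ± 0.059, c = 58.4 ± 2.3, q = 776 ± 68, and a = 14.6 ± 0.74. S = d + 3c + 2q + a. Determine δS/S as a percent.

Each term contributes (cᵢ δxᵢ)² to (δS)²:
  (δd)² = 0.00348;  (3·δc)² = 47.6;  (2·δq)² = 18500;  (δa)² = 0.548
δS = √(18500) = 136
S = 1750, so δS/S = 136/1750 = 0.0778.

7.78%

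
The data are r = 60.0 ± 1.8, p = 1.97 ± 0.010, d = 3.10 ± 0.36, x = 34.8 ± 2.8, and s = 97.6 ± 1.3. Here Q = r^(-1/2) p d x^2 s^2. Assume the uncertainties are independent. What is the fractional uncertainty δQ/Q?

For a monomial Q ∝ r^(-1/2), p, d, x^2, s^2, fractional errors add in quadrature:
  (−½·δr/r)² = (-0.5×0.0300)² = 0.000225;  (1·δp/p)² = (1×0.00508)² = 2.58e-05;  (1·δd/d)² = (1×0.116)² = 0.0135;  (2·δx/x)² = (2×0.0805)² = 0.0259;  (2·δs/s)² = (2×0.0133)² = 0.000710
δQ/Q = √(0.0403) = 0.201

0.201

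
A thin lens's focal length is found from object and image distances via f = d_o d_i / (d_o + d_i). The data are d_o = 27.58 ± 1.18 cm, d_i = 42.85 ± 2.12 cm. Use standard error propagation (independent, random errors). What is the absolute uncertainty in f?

0.544 cm

∂f/∂d_o = (d_i/(d_o+d_i))² = 0.370;  ∂f/∂d_i = (d_o/(d_o+d_i))² = 0.153
δf = √((∂f/∂d_o · δd_o)² + (∂f/∂d_i · δd_i)²) = √(0.191 + 0.106) = 0.544 cm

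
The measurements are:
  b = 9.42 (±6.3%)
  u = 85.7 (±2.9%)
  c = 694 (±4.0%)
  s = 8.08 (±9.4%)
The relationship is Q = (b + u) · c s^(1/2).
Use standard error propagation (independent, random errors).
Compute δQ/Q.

0.0673

Let w = b + u = 95.1. δw = √(δb² + δu²) = √(0.352 + 6.18) = 2.56, so δw/w = 0.0269.
Q is then a monomial in w, c, s:
δQ/Q = √((δw/w)² + (1·δc/c)² + (½·δs/s)²) = √(0.000722 + 0.00160 + 0.00221) = 0.0673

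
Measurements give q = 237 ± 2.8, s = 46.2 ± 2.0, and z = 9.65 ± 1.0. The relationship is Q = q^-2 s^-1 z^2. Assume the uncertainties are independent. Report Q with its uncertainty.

(3.59 ± 0.765) × 10^-5

For a monomial Q ∝ q^-2, s^-1, z^2, fractional errors add in quadrature:
  (-2·δq/q)² = (-2×0.0118)² = 0.000558;  (-1·δs/s)² = (-1×0.0433)² = 0.00187;  (2·δz/z)² = (2×0.104)² = 0.0430
δQ/Q = √(0.0454) = 0.213
Q = 3.59e-05, so δQ = 0.213 × 3.59e-05 = 7.65e-06.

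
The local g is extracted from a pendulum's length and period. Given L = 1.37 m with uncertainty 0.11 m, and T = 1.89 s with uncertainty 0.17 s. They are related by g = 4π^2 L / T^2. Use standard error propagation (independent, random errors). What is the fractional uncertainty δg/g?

Products/powers → add relative errors in quadrature, weighted by exponent:
  (1·δL/L)² = (1×0.0803)² = 0.00645;  (-2·δT/T)² = (-2×0.0899)² = 0.0324
δg/g = √(0.0388) = 0.197

0.197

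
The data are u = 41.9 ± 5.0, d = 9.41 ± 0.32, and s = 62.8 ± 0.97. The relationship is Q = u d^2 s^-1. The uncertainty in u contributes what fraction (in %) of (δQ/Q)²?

74.5%

(δQ/Q)² = (1·δu/u)² + (2·δd/d)² + (-1·δs/s)²
  u term: (1×0.119)² = 0.0142
  d term: (2×0.0340)² = 0.00463
  s term: (-1×0.0154)² = 0.000239
Total = 0.0191. Share from u = 0.0142/0.0191 = 0.745.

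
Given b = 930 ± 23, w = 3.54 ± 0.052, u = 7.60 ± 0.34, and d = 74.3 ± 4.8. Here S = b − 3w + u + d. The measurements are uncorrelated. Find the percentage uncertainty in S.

Sums and differences: (δS)² = Σ (cᵢ δxᵢ)².
  (δb)² = 529;  (3·δw)² = 0.0243;  (δu)² = 0.116;  (δd)² = 23.0
δS = √(552) = 23.5
S = 1000, so δS/S = 23.5/1000 = 0.0235.

2.35%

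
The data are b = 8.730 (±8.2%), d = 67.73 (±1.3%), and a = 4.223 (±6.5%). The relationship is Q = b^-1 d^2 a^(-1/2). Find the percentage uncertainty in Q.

Products/powers → add relative errors in quadrature, weighted by exponent:
  (-1·δb/b)² = (-1×0.0820)² = 0.00672;  (2·δd/d)² = (2×0.0130)² = 0.000676;  (−½·δa/a)² = (-0.5×0.0650)² = 0.00106
δQ/Q = √(0.00846) = 0.0920

9.20%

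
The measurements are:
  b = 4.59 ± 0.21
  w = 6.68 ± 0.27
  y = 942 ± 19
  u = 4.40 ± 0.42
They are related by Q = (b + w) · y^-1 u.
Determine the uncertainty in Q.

Let h = b + w = 11.3. δh = √(δb² + δw²) = √(0.0441 + 0.0729) = 0.342, so δh/h = 0.0304.
Q is then a monomial in h, y, u:
δQ/Q = √((δh/h)² + (-1·δy/y)² + (1·δu/u)²) = √(0.000921 + 0.000407 + 0.00911) = 0.102
Q = 0.0526, so δQ = 0.102 × 0.0526 = 0.00538.

0.00538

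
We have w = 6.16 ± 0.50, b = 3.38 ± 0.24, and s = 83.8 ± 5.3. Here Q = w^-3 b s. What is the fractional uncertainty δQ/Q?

Products/powers → add relative errors in quadrature, weighted by exponent:
  (-3·δw/w)² = (-3×0.0812)² = 0.0593;  (1·δb/b)² = (1×0.0710)² = 0.00504;  (1·δs/s)² = (1×0.0632)² = 0.00400
δQ/Q = √(0.0683) = 0.261

0.261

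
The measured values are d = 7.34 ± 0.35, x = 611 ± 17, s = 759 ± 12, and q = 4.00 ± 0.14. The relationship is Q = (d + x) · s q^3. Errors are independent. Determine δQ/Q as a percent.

11.0%

Let u = d + x = 618. δu = √(δd² + δx²) = √(0.122 + 289) = 17.0, so δu/u = 0.0275.
Q is then a monomial in u, s, q:
δQ/Q = √((δu/u)² + (1·δs/s)² + (3·δq/q)²) = √(0.000756 + 0.000250 + 0.0110) = 0.110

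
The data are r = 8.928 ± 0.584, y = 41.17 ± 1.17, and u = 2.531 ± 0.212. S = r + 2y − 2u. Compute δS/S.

For a sum/difference, combine absolute errors in quadrature:
  (δr)² = 0.341;  (2·δy)² = 5.48;  (2·δu)² = 0.180
δS = √(6.00) = 2.45
S = 86.21, so δS/S = 2.45/86.21 = 0.0284.

0.0284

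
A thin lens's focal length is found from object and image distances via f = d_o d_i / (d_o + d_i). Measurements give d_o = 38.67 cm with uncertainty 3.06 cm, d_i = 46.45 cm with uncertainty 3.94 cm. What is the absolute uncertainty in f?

∂f/∂d_o = (d_i/(d_o+d_i))² = 0.298;  ∂f/∂d_i = (d_o/(d_o+d_i))² = 0.206
δf = √((∂f/∂d_o · δd_o)² + (∂f/∂d_i · δd_i)²) = √(0.830 + 0.661) = 1.22 cm

1.22 cm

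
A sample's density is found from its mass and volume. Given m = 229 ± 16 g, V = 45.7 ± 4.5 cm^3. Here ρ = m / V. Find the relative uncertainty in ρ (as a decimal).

0.121

Relative error in a monomial: (δρ/ρ)² = Σ (nᵢ · δxᵢ/xᵢ)².
  (1·δm/m)² = (1×0.0699)² = 0.00488;  (-1·δV/V)² = (-1×0.0985)² = 0.00970
δρ/ρ = √(0.0146) = 0.121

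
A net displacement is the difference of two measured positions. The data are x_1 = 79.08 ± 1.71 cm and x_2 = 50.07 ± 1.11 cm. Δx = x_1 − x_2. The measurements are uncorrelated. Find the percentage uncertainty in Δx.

Δx is a linear combination, so absolute uncertainties add in quadrature:
  (δx_1)² = 2.92;  (δx_2)² = 1.23
δΔx = √(4.16) = 2.04 cm
Δx = 29.01 cm, so δΔx/Δx = 2.04/29.01 = 0.0703.

7.03%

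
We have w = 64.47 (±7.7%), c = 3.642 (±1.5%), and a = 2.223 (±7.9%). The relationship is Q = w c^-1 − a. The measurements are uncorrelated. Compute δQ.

1.40

Let p = w·c^-1 = 17.70. δp/p = √((1·δw/w)² + (-1·δc/c)²) = √(0.00593 + 0.000225) = 0.0784, so δp = 1.39.
Q = p − a: δQ = √(δp² + δa²) = √(1.93 + 0.0308) = 1.40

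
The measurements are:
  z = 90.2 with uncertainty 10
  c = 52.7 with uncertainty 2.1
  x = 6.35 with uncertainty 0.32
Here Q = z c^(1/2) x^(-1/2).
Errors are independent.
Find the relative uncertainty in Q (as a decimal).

Since Q is a product/quotient, work with relative uncertainties:
  (1·δz/z)² = (1×0.111)² = 0.0123;  (½·δc/c)² = (0.5×0.0398)² = 0.000397;  (−½·δx/x)² = (-0.5×0.0504)² = 0.000635
δQ/Q = √(0.0133) = 0.115

0.115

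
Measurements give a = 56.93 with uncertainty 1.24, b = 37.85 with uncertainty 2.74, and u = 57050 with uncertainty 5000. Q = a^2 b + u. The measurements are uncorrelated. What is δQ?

11500

Let p = a^2·b = 122700. δp/p = √((2·δa/a)² + (1·δb/b)²) = √(0.00190 + 0.00524) = 0.0845, so δp = 10400.
Q = p + u: δQ = √(δp² + δu²) = √(1.07e+08 + 2.5e+07) = 11500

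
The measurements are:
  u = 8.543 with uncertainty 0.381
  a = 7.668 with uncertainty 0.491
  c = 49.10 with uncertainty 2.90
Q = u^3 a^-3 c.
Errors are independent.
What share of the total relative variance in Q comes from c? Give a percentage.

(δQ/Q)² = (3·δu/u)² + (-3·δa/a)² + (1·δc/c)²
  u term: (3×0.0446)² = 0.0179
  a term: (-3×0.0640)² = 0.0369
  c term: (1×0.0591)² = 0.00349
Total = 0.0583. Share from c = 0.00349/0.0583 = 0.0598.

5.98%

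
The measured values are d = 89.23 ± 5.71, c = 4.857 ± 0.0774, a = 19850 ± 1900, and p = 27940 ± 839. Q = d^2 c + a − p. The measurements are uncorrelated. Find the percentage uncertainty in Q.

Let w = d^2·c = 38670. δw/w = √((2·δd/d)² + (1·δc/c)²) = √(0.0164 + 0.000254) = 0.129, so δw = 4990.
Q = w + a − p: δQ = √(δw² + δa² + δp²) = √(2.49e+07 + 3.61e+06 + 7.04e+05) = 5400
Q = 30580, so δQ/Q = 5400/30580 = 0.177.

17.7%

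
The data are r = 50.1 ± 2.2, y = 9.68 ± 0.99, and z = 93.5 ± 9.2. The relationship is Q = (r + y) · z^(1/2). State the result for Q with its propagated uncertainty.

578 ± 36.8

Let u = r + y = 59.8. δu = √(δr² + δy²) = √(4.84 + 0.980) = 2.41, so δu/u = 0.0404.
Q is then a monomial in u, z:
δQ/Q = √((δu/u)² + (½·δz/z)²) = √(0.00163 + 0.00242) = 0.0636
Q = 578, so δQ = 0.0636 × 578 = 36.8.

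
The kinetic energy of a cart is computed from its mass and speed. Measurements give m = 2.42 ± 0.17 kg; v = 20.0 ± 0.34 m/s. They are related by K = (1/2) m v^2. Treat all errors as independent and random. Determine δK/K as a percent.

For a monomial K ∝ m, v^2, fractional errors add in quadrature:
  (1·δm/m)² = (1×0.0702)² = 0.00493;  (2·δv/v)² = (2×0.0170)² = 0.00116
δK/K = √(0.00609) = 0.0780

7.80%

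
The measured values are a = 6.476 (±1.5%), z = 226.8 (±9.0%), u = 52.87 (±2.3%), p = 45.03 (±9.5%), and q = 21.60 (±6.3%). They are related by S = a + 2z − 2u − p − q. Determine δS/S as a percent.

14.3%

Sums and differences: (δS)² = Σ (cᵢ δxᵢ)².
  (δa)² = 0.00944;  (2·δz)² = 1670;  (2·δu)² = 5.91;  (δp)² = 18.3;  (δq)² = 1.85
δS = √(1690) = 41.1
S = 287.7, so δS/S = 41.1/287.7 = 0.143.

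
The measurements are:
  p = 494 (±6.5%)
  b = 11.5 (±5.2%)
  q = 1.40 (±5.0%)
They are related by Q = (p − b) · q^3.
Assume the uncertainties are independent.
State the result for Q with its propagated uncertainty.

Let u = p − b = 482. δu = √(δp² + δb²) = √(1030 + 0.358) = 32.1, so δu/u = 0.0666.
Q is then a monomial in u, q:
δQ/Q = √((δu/u)² + (3·δq/q)²) = √(0.00443 + 0.0225) = 0.164
Q = 1320, so δQ = 0.164 × 1320 = 217.

1320 ± 217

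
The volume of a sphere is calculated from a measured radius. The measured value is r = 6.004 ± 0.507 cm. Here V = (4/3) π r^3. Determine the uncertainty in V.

Products/powers → add relative errors in quadrature, weighted by exponent:
  (3·δr/r)² = (3×0.0844)² = 0.0642
δV/V = √(0.0642) = 0.253
V = 906.6 cm^3, so δV = 0.253 × 906.6 = 230 cm^3.

230 cm^3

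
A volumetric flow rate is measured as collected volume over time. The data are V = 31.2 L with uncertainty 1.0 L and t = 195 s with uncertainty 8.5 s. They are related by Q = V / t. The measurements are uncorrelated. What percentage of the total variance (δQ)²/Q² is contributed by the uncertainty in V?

35.1%

(δQ/Q)² = (1·δV/V)² + (-1·δt/t)²
  V term: (1×0.0321)² = 0.00103
  t term: (-1×0.0436)² = 0.00190
Total = 0.00293. Share from V = 0.00103/0.00293 = 0.351.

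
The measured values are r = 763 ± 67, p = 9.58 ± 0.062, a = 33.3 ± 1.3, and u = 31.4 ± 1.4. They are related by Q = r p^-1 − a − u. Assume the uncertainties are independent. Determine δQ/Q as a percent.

Let w = r·p^-1 = 79.6. δw/w = √((1·δr/r)² + (-1·δp/p)²) = √(0.00771 + 4.19e-05) = 0.0880, so δw = 7.01.
Q = w − a − u: δQ = √(δw² + δa² + δu²) = √(49.2 + 1.69 + 1.96) = 7.27
Q = 14.9, so δQ/Q = 7.27/14.9 = 0.486.

48.6%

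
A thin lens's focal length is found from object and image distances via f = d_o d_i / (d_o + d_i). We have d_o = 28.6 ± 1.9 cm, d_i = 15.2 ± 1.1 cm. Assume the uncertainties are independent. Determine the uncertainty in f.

∂f/∂d_o = (d_i/(d_o+d_i))² = 0.120;  ∂f/∂d_i = (d_o/(d_o+d_i))² = 0.426
δf = √((∂f/∂d_o · δd_o)² + (∂f/∂d_i · δd_i)²) = √(0.0524 + 0.220) = 0.522 cm

0.522 cm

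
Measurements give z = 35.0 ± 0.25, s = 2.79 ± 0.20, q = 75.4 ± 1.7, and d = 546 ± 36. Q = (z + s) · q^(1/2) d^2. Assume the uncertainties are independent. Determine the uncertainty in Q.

1.3e+07

Let u = z + s = 37.8. δu = √(δz² + δs²) = √(0.0625 + 0.0400) = 0.320, so δu/u = 0.00847.
Q is then a monomial in u, q, d:
δQ/Q = √((δu/u)² + (½·δq/q)² + (2·δd/d)²) = √(7.18e-05 + 0.000127 + 0.0174) = 0.133
Q = 9.78e+07, so δQ = 0.133 × 9.78e+07 = 1.3e+07.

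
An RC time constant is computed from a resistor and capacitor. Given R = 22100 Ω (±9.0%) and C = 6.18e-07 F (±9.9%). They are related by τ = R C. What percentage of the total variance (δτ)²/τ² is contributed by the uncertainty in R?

45.2%

(δτ/τ)² = (1·δR/R)² + (1·δC/C)²
  R term: (1×0.0900)² = 0.00810
  C term: (1×0.0990)² = 0.00980
Total = 0.0179. Share from R = 0.00810/0.0179 = 0.452.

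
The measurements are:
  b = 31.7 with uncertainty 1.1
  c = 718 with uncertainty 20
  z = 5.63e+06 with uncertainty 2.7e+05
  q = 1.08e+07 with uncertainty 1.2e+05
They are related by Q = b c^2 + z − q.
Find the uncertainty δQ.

Let p = b·c^2 = 1.63e+07. δp/p = √((1·δb/b)² + (2·δc/c)²) = √(0.00120 + 0.00310) = 0.0656, so δp = 1.07e+06.
Q = p + z − q: δQ = √(δp² + δz² + δq²) = √(1.15e+12 + 7.29e+10 + 1.44e+10) = 1.11e+06

1.11e+06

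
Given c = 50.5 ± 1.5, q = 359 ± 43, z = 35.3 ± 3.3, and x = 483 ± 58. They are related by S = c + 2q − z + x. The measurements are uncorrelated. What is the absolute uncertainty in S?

104

For a sum/difference, combine absolute errors in quadrature:
  (δc)² = 2.25;  (2·δq)² = 7400;  (δz)² = 10.9;  (δx)² = 3360
δS = √(10800) = 104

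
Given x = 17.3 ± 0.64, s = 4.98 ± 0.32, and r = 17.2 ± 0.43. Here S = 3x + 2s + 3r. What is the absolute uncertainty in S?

2.40

S is a linear combination, so absolute uncertainties add in quadrature:
  (3·δx)² = 3.69;  (2·δs)² = 0.410;  (3·δr)² = 1.66
δS = √(5.76) = 2.40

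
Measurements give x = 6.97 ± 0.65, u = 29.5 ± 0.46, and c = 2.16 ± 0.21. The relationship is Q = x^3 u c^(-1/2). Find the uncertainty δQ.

1930

Q is a product of powers, so relative uncertainties combine in quadrature:
  (3·δx/x)² = (3×0.0933)² = 0.0783;  (1·δu/u)² = (1×0.0156)² = 0.000243;  (−½·δc/c)² = (-0.5×0.0972)² = 0.00236
δQ/Q = √(0.0809) = 0.284
Q = 6800, so δQ = 0.284 × 6800 = 1930.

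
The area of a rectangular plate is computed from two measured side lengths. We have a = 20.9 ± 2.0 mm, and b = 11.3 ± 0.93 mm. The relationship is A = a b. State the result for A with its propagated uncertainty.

Products/powers → add relative errors in quadrature, weighted by exponent:
  (1·δa/a)² = (1×0.0957)² = 0.00916;  (1·δb/b)² = (1×0.0823)² = 0.00677
δA/A = √(0.0159) = 0.126
A = 236 mm^2, so δA = 0.126 × 236 = 29.8 mm^2.

236 ± 29.8 mm^2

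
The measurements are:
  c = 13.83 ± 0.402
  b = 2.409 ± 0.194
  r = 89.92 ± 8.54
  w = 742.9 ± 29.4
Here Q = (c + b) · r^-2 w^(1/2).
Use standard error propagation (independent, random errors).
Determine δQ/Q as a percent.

19.3%

Let u = c + b = 16.24. δu = √(δc² + δb²) = √(0.162 + 0.0376) = 0.446, so δu/u = 0.0275.
Q is then a monomial in u, r, w:
δQ/Q = √((δu/u)² + (-2·δr/r)² + (½·δw/w)²) = √(0.000756 + 0.0361 + 0.000392) = 0.193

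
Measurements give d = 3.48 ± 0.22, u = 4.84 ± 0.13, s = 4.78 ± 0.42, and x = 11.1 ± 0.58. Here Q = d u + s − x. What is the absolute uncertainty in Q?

Let p = d·u = 16.8. δp/p = √((1·δd/d)² + (1·δu/u)²) = √(0.00400 + 0.000721) = 0.0687, so δp = 1.16.
Q = p + s − x: δQ = √(δp² + δs² + δx²) = √(1.34 + 0.176 + 0.336) = 1.36

1.36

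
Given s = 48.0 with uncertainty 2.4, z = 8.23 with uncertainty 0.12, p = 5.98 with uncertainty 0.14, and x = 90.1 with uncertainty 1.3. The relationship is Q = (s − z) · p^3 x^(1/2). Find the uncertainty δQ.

7500

Let u = s − z = 39.8. δu = √(δs² + δz²) = √(5.76 + 0.0144) = 2.40, so δu/u = 0.0604.
Q is then a monomial in u, p, x:
δQ/Q = √((δu/u)² + (3·δp/p)² + (½·δx/x)²) = √(0.00365 + 0.00493 + 5.2e-05) = 0.0929
Q = 80700, so δQ = 0.0929 × 80700 = 7500.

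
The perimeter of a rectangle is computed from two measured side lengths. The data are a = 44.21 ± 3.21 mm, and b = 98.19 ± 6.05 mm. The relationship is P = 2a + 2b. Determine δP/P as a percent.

Absolute uncertainties add in quadrature for a linear combination:
  (2·δa)² = 41.2;  (2·δb)² = 146
δP = √(188) = 13.7 mm
P = 284.8 mm, so δP/P = 13.7/284.8 = 0.0481.

4.81%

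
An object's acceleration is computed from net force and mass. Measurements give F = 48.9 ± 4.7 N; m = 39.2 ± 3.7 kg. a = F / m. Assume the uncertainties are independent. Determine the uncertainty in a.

0.168 m/s^2

a is a product of powers, so relative uncertainties combine in quadrature:
  (1·δF/F)² = (1×0.0961)² = 0.00924;  (-1·δm/m)² = (-1×0.0944)² = 0.00891
δa/a = √(0.0181) = 0.135
a = 1.25 m/s^2, so δa = 0.135 × 1.25 = 0.168 m/s^2.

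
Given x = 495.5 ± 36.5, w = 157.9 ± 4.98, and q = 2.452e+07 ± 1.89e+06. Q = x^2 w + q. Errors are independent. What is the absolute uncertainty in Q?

6.14e+06

Let p = x^2·w = 3.877e+07. δp/p = √((2·δx/x)² + (1·δw/w)²) = √(0.0217 + 0.000995) = 0.151, so δp = 5.84e+06.
Q = p + q: δQ = √(δp² + δq²) = √(3.41e+13 + 3.57e+12) = 6.14e+06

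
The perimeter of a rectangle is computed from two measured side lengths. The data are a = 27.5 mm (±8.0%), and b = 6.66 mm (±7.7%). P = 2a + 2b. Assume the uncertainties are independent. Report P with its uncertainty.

68.3 ± 4.52 mm

P is a linear combination, so absolute uncertainties add in quadrature:
  (2·δa)² = 19.4;  (2·δb)² = 1.05
δP = √(20.4) = 4.52 mm
P = 68.3 mm.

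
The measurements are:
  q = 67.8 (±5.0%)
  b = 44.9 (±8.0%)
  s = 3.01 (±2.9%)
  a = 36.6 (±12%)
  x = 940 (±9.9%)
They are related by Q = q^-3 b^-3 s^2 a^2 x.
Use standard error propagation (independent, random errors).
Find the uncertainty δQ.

0.000157

Relative error in a monomial: (δQ/Q)² = Σ (nᵢ · δxᵢ/xᵢ)².
  (-3·δq/q)² = (-3×0.0500)² = 0.0225;  (-3·δb/b)² = (-3×0.0800)² = 0.0576;  (2·δs/s)² = (2×0.0290)² = 0.00336;  (2·δa/a)² = (2×0.120)² = 0.0576;  (1·δx/x)² = (1×0.0990)² = 0.00980
δQ/Q = √(0.151) = 0.388
Q = 0.000404, so δQ = 0.388 × 0.000404 = 0.000157.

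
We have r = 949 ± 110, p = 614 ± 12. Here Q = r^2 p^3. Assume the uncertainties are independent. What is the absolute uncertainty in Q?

Relative error in a monomial: (δQ/Q)² = Σ (nᵢ · δxᵢ/xᵢ)².
  (2·δr/r)² = (2×0.116)² = 0.0537;  (3·δp/p)² = (3×0.0195)² = 0.00344
δQ/Q = √(0.0572) = 0.239
Q = 2.08e+14, so δQ = 0.239 × 2.08e+14 = 4.98e+13.

4.98e+13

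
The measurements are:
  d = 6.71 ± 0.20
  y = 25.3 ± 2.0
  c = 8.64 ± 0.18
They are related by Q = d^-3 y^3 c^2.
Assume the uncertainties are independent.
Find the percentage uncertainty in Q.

Q is a product of powers, so relative uncertainties combine in quadrature:
  (-3·δd/d)² = (-3×0.0298)² = 0.00800;  (3·δy/y)² = (3×0.0791)² = 0.0562;  (2·δc/c)² = (2×0.0208)² = 0.00174
δQ/Q = √(0.0660) = 0.257

25.7%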